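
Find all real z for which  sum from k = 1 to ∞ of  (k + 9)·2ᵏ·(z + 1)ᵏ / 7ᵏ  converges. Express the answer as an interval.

(-9/2, 5/2)

Ratio test: |a_{k+1}/a_k| = [((k+1) + 9)/(k + 9)] · 2/7 → 2/7 as k → ∞.
Thus R = 1/(2/7) = 7/2.
Endpoint z = 5/2: the terms have absolute value of order k, which does not tend to 0, so the series diverges by the divergence test.
When z = -9/2, the terms have absolute value of order k, which does not tend to 0, so the series diverges by the divergence test.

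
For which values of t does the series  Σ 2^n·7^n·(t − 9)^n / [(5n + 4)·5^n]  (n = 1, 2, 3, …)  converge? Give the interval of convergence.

[121/14, 131/14)

The ratio of consecutive coefficients is [(5n + 4)/(5(n+1) + 4)] · 2·7/5 → 14/5.
The series converges when 14/5 · |t − 9| < 1, giving R = 5/14.
Endpoint t = 131/14: the terms behave like c/n; limit comparison with the harmonic series gives divergence.
Endpoint t = 121/14: convergence follows from the alternating series test (terms decrease monotonically to 0).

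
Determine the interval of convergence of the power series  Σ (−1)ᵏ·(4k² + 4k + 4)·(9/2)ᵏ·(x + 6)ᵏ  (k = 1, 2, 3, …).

By the ratio test, |a_{k+1}/a_k| = [(4(k+1)² + 4(k+1) + 4)/(4k² + 4k + 4)] · 9/2 → 9/2.
Thus R = 1/(9/2) = 2/9.
Endpoint x = -52/9: the terms do not tend to 0, so the series diverges.
Endpoint x = -56/9: the terms have absolute value of order k², which does not tend to 0, so the series diverges by the divergence test.

(-56/9, -52/9)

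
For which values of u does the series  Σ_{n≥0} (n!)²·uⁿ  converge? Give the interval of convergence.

{0}

Ratio test: |a_{n+1}/a_n| = (n+1)² → ∞ as n → ∞.
Since the ratio → ∞, the series diverges for every u ≠ 0, and R = 0.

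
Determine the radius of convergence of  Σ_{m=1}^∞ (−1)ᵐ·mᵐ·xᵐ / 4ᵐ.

Applying the root test, |a_m|^(1/m) = m/4 → ∞.
Since the m-th root of |a_m| is unbounded, the series converges only at x = 0; R = 0.

R = 0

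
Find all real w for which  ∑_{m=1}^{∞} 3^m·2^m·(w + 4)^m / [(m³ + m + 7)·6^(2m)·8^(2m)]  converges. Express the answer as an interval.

[-388, 380]

Ratio test: |a_{m+1}/a_m| = [(m³ + m + 7)/((m+1)³ + (m+1) + 7)] · 3·2/(36·64) → 1/384 as m → ∞.
Convergence for |w + 4| · 1/384 < 1, i.e. |w + 4| < 384. So R = 384.
At w = 380: the terms are on the order of 1/m³, so the series converges absolutely by comparison with the p-series (p = 3 > 1).
Endpoint w = -388: the terms are on the order of 1/m³, so the series converges absolutely by comparison with the p-series (p = 3 > 1).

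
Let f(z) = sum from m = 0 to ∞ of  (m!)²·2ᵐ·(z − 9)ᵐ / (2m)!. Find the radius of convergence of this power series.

Ratio test: |a_{m+1}/a_m| = (m+1)²/[(2m+1)·(2m+2)] · 2 → 1/2 as m → ∞.
Thus R = 1/(1/2) = 2.

R = 2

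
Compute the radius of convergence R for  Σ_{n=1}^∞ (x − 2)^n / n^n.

R = ∞

By the Cauchy root test, |a_n|^(1/n) = 1/n → 0.
Since the n-th root of |a_n| tends to 0, the series converges for all real x; R = ∞.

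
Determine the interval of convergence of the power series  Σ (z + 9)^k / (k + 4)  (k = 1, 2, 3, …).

[-10, -8)

Apply the ratio test: |a_{k+1}| / |a_k| = (k + 4)/((k+1) + 4), which tends to 1 as k → ∞.
Hence R = 1.
At z = -8: the terms behave like c/k; limit comparison with the harmonic series gives divergence.
Check z = -10: convergence follows from the alternating series test (terms decrease monotonically to 0).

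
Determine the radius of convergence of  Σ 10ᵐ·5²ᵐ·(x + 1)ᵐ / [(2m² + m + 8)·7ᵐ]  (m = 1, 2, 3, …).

Ratio test: |a_{m+1}/a_m| = [(2m² + m + 8)/(2(m+1)² + (m+1) + 8)] · 10·25/7 → 250/7 as m → ∞.
Convergence for |x + 1| · 250/7 < 1, i.e. |x + 1| < 7/250. So R = 7/250.

R = 7/250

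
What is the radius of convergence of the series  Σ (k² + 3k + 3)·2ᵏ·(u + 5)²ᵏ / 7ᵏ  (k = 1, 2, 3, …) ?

Apply the ratio test: |a_{k+1}| / |a_k| = [((k+1)² + 3(k+1) + 3)/(k² + 3k + 3)] · 2/7, which tends to 2/7 as k → ∞.
Successive powers of (u + 5) differ by 2, so the series converges when |u + 5|² · 2/7 < 1, i.e. |u + 5| < √(7/2). So R = √14/2.

R = √14/2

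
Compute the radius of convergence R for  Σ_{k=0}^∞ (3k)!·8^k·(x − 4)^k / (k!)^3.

The ratio of consecutive coefficients is (3k+1)·(3k+2)·(3k+3)/(k+1)³ · 8 → 216.
Thus R = 1/(216) = 1/216.

R = 1/216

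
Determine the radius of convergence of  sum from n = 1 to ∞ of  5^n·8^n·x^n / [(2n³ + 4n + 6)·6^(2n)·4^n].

R = 18/5

The ratio of consecutive coefficients is [(2n³ + 4n + 6)/(2(n+1)³ + 4(n+1) + 6)] · 5·8/(36·4) → 5/18.
Thus R = 1/(5/18) = 18/5.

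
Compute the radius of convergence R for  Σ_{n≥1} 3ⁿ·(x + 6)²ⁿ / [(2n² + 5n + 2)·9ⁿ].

Apply the ratio test: |a_{n+1}| / |a_n| = [(2n² + 5n + 2)/(2(n+1)² + 5(n+1) + 2)] · 3/9, which tends to 1/3 as n → ∞.
Writing y = (x + 6)², the series in y has radius 3, so |x + 6| < √(3) and R = √3.

R = √3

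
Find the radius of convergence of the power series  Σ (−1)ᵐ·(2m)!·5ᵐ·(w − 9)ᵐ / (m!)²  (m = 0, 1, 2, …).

R = 1/20

By the ratio test, |a_{m+1}/a_m| = (2m+1)·(2m+2)/(m+1)² · 5 → 20.
The series converges when 20 · |w − 9| < 1, giving R = 1/20.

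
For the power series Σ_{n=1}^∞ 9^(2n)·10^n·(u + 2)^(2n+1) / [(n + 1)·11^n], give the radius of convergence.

R = √110/90

The ratio of consecutive coefficients is [(n + 1)/((n+1) + 1)] · 81·10/11 → 810/11.
Since the exponent of (u + 2) increases by 2 each term, convergence requires |u + 2|² < 11/810, hence R = √110/90.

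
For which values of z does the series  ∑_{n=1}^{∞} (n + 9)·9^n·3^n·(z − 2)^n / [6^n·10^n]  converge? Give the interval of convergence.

Ratio test: |a_{n+1}/a_n| = [((n+1) + 9)/(n + 9)] · 9·3/(6·10) → 9/20 as n → ∞.
Thus R = 1/(9/20) = 20/9.
At z = 38/9: the terms have absolute value of order n, which does not tend to 0, so the series diverges by the divergence test.
When z = -2/9, the terms do not tend to 0, so the series diverges.

(-2/9, 38/9)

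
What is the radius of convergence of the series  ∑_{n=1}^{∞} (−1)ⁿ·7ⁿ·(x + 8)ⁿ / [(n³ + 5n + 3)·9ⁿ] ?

R = 9/7

Apply the ratio test: |a_{n+1}| / |a_n| = [(n³ + 5n + 3)/((n+1)³ + 5(n+1) + 3)] · 7/9, which tends to 7/9 as n → ∞.
The series converges when 7/9 · |x + 8| < 1, giving R = 9/7.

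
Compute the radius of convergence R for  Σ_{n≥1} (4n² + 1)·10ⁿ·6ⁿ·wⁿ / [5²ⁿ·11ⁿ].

By the ratio test, |a_{n+1}/a_n| = [(4(n+1)² + 1)/(4n² + 1)] · 10·6/(25·11) → 12/55.
Hence the series converges for |w| < 1/(12/55) = 55/12, so the radius of convergence is 55/12.

R = 55/12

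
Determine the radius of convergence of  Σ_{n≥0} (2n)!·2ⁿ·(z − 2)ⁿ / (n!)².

Ratio test: |a_{n+1}/a_n| = (2n+1)·(2n+2)/(n+1)² · 2 → 8 as n → ∞.
Convergence for |z − 2| · 8 < 1, i.e. |z − 2| < 1/8. So R = 1/8.

R = 1/8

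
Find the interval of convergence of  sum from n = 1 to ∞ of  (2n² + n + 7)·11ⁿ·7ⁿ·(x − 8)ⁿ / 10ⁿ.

By the ratio test, |a_{n+1}/a_n| = [(2(n+1)² + (n+1) + 7)/(2n² + n + 7)] · 11·7/10 → 77/10.
Thus R = 1/(77/10) = 10/77.
When x = 626/77, the n-th term does not approach 0; divergence by the term test.
At x = 606/77: the terms do not tend to 0, so the series diverges.

(606/77, 626/77)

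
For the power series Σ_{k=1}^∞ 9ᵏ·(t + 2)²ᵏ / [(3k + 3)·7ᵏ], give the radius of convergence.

Ratio test: |a_{k+1}/a_k| = [(3k + 3)/(3(k+1) + 3)] · 9/7 → 9/7 as k → ∞.
Since the exponent of (t + 2) increases by 2 each term, convergence requires |t + 2|² < 7/9, hence R = √7/3.

R = √7/3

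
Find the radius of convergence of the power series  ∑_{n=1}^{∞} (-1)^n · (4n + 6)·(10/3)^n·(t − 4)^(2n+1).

By the ratio test, |a_{n+1}/a_n| = [(4(n+1) + 6)/(4n + 6)] · 10/3 → 10/3.
Since the exponent of (t − 4) increases by 2 each term, convergence requires |t − 4|² < 3/10, hence R = √30/10.

R = √30/10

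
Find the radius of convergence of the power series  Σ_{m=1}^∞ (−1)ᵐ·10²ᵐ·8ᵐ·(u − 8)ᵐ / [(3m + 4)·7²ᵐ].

Apply the ratio test: |a_{m+1}| / |a_m| = [(3m + 4)/(3(m+1) + 4)] · 100·8/49, which tends to 800/49 as m → ∞.
Thus R = 1/(800/49) = 49/800.

R = 49/800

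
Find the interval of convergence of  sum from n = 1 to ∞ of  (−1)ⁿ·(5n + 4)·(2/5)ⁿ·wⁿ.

(-5/2, 5/2)

Ratio test: |a_{n+1}/a_n| = [(5(n+1) + 4)/(5n + 4)] · 2/5 → 2/5 as n → ∞.
Convergence for |w| · 2/5 < 1, i.e. |w| < 5/2. So R = 5/2.
At w = 5/2: the terms have absolute value of order n, which does not tend to 0, so the series diverges by the divergence test.
When w = -5/2, the n-th term does not approach 0; divergence by the term test.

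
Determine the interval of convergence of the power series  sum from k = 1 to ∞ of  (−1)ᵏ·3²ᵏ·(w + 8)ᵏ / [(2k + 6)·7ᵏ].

The ratio of consecutive coefficients is [(2k + 6)/(2(k+1) + 6)] · 9/7 → 9/7.
Convergence for |w + 8| · 9/7 < 1, i.e. |w + 8| < 7/9. So R = 7/9.
Endpoint w = -65/9: convergence follows from the alternating series test (terms decrease monotonically to 0).
When w = -79/9, the terms are asymptotic to a nonzero constant times 1/k, so the series diverges by limit comparison with Σ 1/k.

(-79/9, -65/9]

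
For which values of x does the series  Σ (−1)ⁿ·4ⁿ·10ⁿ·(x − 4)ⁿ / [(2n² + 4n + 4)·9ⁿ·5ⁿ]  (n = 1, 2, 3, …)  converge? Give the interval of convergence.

[23/8, 41/8]

Apply the ratio test: |a_{n+1}| / |a_n| = [(2n² + 4n + 4)/(2(n+1)² + 4(n+1) + 4)] · 4·10/(9·5), which tends to 8/9 as n → ∞.
Hence the series converges for |x − 4| < 1/(8/9) = 9/8, so the radius of convergence is 9/8.
Endpoint x = 41/8: the series is dominated by a constant times Σ 1/n², which converges (p = 2 > 1).
At x = 23/8: the terms are on the order of 1/n², so the series converges absolutely by comparison with the p-series (p = 2 > 1).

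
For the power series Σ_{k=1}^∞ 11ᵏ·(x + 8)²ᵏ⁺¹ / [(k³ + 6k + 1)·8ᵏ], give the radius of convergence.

Ratio test: |a_{k+1}/a_k| = [(k³ + 6k + 1)/((k+1)³ + 6(k+1) + 1)] · 11/8 → 11/8 as k → ∞.
Successive powers of (x + 8) differ by 2, so the series converges when |x + 8|² · 11/8 < 1, i.e. |x + 8| < √(8/11). So R = 2√22/11.

R = 2√22/11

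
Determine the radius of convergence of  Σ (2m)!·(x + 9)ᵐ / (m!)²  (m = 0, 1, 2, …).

R = 1/4

Apply the ratio test: |a_{m+1}| / |a_m| = (2m+1)·(2m+2)/(m+1)², which tends to 4 as m → ∞.
Convergence for |x + 9| · 4 < 1, i.e. |x + 9| < 1/4. So R = 1/4.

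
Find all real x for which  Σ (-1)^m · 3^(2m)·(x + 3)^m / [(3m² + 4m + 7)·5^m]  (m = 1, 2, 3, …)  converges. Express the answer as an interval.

Ratio test: |a_{m+1}/a_m| = [(3m² + 4m + 7)/(3(m+1)² + 4(m+1) + 7)] · 9/5 → 9/5 as m → ∞.
Thus R = 1/(9/5) = 5/9.
At x = -22/9: the terms are on the order of 1/m², so the series converges absolutely by comparison with the p-series (p = 2 > 1).
Endpoint x = -32/9: the series is dominated by a constant times Σ 1/m², which converges (p = 2 > 1).

[-32/9, -22/9]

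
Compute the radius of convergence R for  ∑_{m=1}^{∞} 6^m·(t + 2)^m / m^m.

R = ∞

Root test: |a_m|^(1/m) = 6/m → 0.
Since the m-th root of |a_m| tends to 0, the series converges for all real t; R = ∞.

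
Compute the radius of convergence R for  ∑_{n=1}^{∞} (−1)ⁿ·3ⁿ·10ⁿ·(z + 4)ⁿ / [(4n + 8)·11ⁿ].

R = 11/30

By the ratio test, |a_{n+1}/a_n| = [(4n + 8)/(4(n+1) + 8)] · 3·10/11 → 30/11.
Thus R = 1/(30/11) = 11/30.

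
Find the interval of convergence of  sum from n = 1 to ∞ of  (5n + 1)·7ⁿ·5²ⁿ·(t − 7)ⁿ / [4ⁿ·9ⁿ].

By the ratio test, |a_{n+1}/a_n| = [(5(n+1) + 1)/(5n + 1)] · 7·25/(4·9) → 175/36.
The series converges when 175/36 · |t − 7| < 1, giving R = 36/175.
When t = 1261/175, the terms do not tend to 0, so the series diverges.
Check t = 1189/175: the terms do not tend to 0, so the series diverges.

(1189/175, 1261/175)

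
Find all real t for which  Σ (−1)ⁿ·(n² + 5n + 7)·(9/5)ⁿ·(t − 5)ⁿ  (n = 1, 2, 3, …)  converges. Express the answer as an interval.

The ratio of consecutive coefficients is [((n+1)² + 5(n+1) + 7)/(n² + 5n + 7)] · 9/5 → 9/5.
Thus R = 1/(9/5) = 5/9.
Endpoint t = 50/9: the terms do not tend to 0, so the series diverges.
Endpoint t = 40/9: the n-th term does not approach 0; divergence by the term test.

(40/9, 50/9)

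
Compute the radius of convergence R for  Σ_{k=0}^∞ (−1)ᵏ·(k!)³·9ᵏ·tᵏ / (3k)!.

Apply the ratio test: |a_{k+1}| / |a_k| = (k+1)³/[(3k+1)·(3k+2)·(3k+3)] · 9, which tends to 1/3 as k → ∞.
Hence the series converges for |t| < 1/(1/3) = 3, so the radius of convergence is 3.

R = 3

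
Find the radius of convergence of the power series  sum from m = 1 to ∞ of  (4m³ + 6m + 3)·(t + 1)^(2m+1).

R = 1

Ratio test: |a_{m+1}/a_m| = (4(m+1)³ + 6(m+1) + 3)/(4m³ + 6m + 3) → 1 as m → ∞.
Writing y = (t + 1)², the series in y has radius 1, so |t + 1| < √(1) = 1 and R = 1.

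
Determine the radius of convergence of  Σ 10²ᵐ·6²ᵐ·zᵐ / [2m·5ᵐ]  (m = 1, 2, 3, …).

Ratio test: |a_{m+1}/a_m| = [2m/2(m+1)] · 100·36/5 → 720 as m → ∞.
Hence the series converges for |z| < 1/(720) = 1/720, so the radius of convergence is 1/720.

R = 1/720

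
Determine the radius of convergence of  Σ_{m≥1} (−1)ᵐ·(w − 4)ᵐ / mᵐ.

R = ∞

Applying the root test, |a_m|^(1/m) = 1/m → 0.
Since the m-th root of |a_m| tends to 0, the series converges for all real w; R = ∞.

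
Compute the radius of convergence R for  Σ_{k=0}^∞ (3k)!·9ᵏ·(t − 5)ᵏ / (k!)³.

Apply the ratio test: |a_{k+1}| / |a_k| = (3k+1)·(3k+2)·(3k+3)/(k+1)³ · 9, which tends to 243 as k → ∞.
The series converges when 243 · |t − 5| < 1, giving R = 1/243.

R = 1/243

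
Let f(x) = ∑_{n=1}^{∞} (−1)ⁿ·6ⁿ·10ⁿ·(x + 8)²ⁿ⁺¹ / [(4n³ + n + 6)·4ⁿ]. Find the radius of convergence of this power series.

The ratio of consecutive coefficients is [(4n³ + n + 6)/(4(n+1)³ + (n+1) + 6)] · 6·10/4 → 15.
Since the exponent of (x + 8) increases by 2 each term, convergence requires |x + 8|² < 1/15, hence R = √15/15.

R = √15/15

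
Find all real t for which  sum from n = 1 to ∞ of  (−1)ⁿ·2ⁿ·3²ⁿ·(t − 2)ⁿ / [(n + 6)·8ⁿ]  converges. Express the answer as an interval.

Ratio test: |a_{n+1}/a_n| = [(n + 6)/((n+1) + 6)] · 2·9/8 → 9/4 as n → ∞.
The series converges when 9/4 · |t − 2| < 1, giving R = 4/9.
At t = 22/9: the terms alternate in sign and decrease monotonically to 0 in absolute value (size ~ c/n), so the alternating series test gives convergence.
Endpoint t = 14/9: comparison with the harmonic series Σ 1/n shows the series diverges.

(14/9, 22/9]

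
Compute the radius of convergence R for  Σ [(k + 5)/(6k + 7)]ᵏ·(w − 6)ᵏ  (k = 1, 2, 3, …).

Applying the root test, |a_k|^(1/k) = (k + 5)/(6k + 7) → 1/6.
Hence the series converges for |w − 6| < 1/(1/6) = 6, so the radius of convergence is 6.

R = 6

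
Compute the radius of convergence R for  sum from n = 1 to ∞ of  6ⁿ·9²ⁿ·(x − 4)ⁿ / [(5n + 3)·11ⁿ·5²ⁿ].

R = 275/486

Apply the ratio test: |a_{n+1}| / |a_n| = [(5n + 3)/(5(n+1) + 3)] · 6·81/(11·25), which tends to 486/275 as n → ∞.
The series converges when 486/275 · |x − 4| < 1, giving R = 275/486.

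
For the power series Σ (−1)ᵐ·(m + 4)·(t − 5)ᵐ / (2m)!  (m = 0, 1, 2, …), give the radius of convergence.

By the ratio test, |a_{m+1}/a_m| = ((m+1) + 4)/(m + 4) · 1/[(2m+1)·(2m+2)] → 0.
Since the limit is 0 < 1 for every t, the series converges on all of ℝ and R = ∞.

R = ∞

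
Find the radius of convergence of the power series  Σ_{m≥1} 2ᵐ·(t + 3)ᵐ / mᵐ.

R = ∞

Root test: |a_m|^(1/m) = 2/m → 0.
Since the m-th root of |a_m| tends to 0, the series converges for all real t; R = ∞.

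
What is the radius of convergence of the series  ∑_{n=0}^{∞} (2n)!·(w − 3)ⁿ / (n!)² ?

By the ratio test, |a_{n+1}/a_n| = (2n+1)·(2n+2)/(n+1)² → 4.
Convergence for |w − 3| · 4 < 1, i.e. |w − 3| < 1/4. So R = 1/4.

R = 1/4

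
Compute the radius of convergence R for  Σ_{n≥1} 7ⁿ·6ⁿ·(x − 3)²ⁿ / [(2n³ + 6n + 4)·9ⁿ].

R = √42/14

Ratio test: |a_{n+1}/a_n| = [(2n³ + 6n + 4)/(2(n+1)³ + 6(n+1) + 4)] · 7·6/9 → 14/3 as n → ∞.
Writing y = (x − 3)², the series in y has radius 3/14, so |x − 3| < √(3/14) and R = √42/14.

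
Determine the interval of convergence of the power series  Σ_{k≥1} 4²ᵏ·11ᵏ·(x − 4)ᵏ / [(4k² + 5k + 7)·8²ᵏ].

[40/11, 48/11]

The ratio of consecutive coefficients is [(4k² + 5k + 7)/(4(k+1)² + 5(k+1) + 7)] · 16·11/64 → 11/4.
The series converges when 11/4 · |x − 4| < 1, giving R = 4/11.
At x = 48/11: absolute convergence follows by limit comparison with Σ 1/k².
Check x = 40/11: the terms are on the order of 1/k², so the series converges absolutely by comparison with the p-series (p = 2 > 1).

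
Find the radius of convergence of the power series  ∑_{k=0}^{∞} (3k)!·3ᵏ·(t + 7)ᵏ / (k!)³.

By the ratio test, |a_{k+1}/a_k| = (3k+1)·(3k+2)·(3k+3)/(k+1)³ · 3 → 81.
Convergence for |t + 7| · 81 < 1, i.e. |t + 7| < 1/81. So R = 1/81.

R = 1/81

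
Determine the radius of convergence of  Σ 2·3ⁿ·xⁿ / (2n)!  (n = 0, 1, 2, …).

R = ∞

Apply the ratio test: |a_{n+1}| / |a_n| = 2/2 · 3 · 1/[(2n+1)·(2n+2)], which tends to 0 as n → ∞.
Since the limit is 0 < 1 for every x, the series converges on all of ℝ and R = ∞.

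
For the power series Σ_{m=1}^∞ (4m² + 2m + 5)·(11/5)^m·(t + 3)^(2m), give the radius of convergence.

R = √55/11

Apply the ratio test: |a_{m+1}| / |a_m| = [(4(m+1)² + 2(m+1) + 5)/(4m² + 2m + 5)] · 11/5, which tends to 11/5 as m → ∞.
Successive powers of (t + 3) differ by 2, so the series converges when |t + 3|² · 11/5 < 1, i.e. |t + 3| < √(5/11). So R = √55/11.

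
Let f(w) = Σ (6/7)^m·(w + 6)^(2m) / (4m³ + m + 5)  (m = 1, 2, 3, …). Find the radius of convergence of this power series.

By the ratio test, |a_{m+1}/a_m| = [(4m³ + m + 5)/(4(m+1)³ + (m+1) + 5)] · 6/7 → 6/7.
Since the exponent of (w + 6) increases by 2 each term, convergence requires |w + 6|² < 7/6, hence R = √42/6.

R = √42/6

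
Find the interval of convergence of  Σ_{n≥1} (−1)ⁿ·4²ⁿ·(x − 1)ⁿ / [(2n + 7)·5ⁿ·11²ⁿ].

The ratio of consecutive coefficients is [(2n + 7)/(2(n+1) + 7)] · 16/(5·121) → 16/605.
Thus R = 1/(16/605) = 605/16.
At x = 621/16: an alternating series whose terms decrease to 0 in absolute value, so it converges by the Leibniz criterion.
When x = -589/16, the terms behave like c/n; limit comparison with the harmonic series gives divergence.

(-589/16, 621/16]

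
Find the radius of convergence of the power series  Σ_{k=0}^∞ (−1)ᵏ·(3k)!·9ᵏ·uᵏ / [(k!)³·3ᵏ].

R = 1/81

By the ratio test, |a_{k+1}/a_k| = (3k+1)·(3k+2)·(3k+3)/(k+1)³ · 9/3 → 81.
Convergence for |u| · 81 < 1, i.e. |u| < 1/81. So R = 1/81.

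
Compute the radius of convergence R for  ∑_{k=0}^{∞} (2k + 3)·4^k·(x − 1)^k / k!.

R = ∞

By the ratio test, |a_{k+1}/a_k| = (2(k+1) + 3)/(2k + 3) · 4 · 1/(k+1) → 0.
The ratio tends to 0 regardless of x, hence R = ∞.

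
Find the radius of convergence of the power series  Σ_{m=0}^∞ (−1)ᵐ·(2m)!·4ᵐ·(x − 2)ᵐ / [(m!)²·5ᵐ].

R = 5/16

Apply the ratio test: |a_{m+1}| / |a_m| = (2m+1)·(2m+2)/(m+1)² · 4/5, which tends to 16/5 as m → ∞.
The series converges when 16/5 · |x − 2| < 1, giving R = 5/16.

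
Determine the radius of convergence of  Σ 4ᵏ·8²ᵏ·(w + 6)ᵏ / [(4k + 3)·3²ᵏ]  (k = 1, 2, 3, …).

R = 9/256

The ratio of consecutive coefficients is [(4k + 3)/(4(k+1) + 3)] · 4·64/9 → 256/9.
The series converges when 256/9 · |w + 6| < 1, giving R = 9/256.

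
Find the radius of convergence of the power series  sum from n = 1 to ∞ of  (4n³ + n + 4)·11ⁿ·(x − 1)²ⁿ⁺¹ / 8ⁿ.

R = 2√22/11

Ratio test: |a_{n+1}/a_n| = [(4(n+1)³ + (n+1) + 4)/(4n³ + n + 4)] · 11/8 → 11/8 as n → ∞.
Writing y = (x − 1)², the series in y has radius 8/11, so |x − 1| < √(8/11) and R = 2√22/11.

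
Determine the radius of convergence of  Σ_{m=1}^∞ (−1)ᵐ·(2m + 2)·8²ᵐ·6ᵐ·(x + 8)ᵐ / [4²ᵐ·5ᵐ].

Apply the ratio test: |a_{m+1}| / |a_m| = [(2(m+1) + 2)/(2m + 2)] · 64·6/(16·5), which tends to 24/5 as m → ∞.
Hence the series converges for |x + 8| < 1/(24/5) = 5/24, so the radius of convergence is 5/24.

R = 5/24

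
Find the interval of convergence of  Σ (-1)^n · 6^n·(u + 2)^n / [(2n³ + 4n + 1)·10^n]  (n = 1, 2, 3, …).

[-11/3, -1/3]

Apply the ratio test: |a_{n+1}| / |a_n| = [(2n³ + 4n + 1)/(2(n+1)³ + 4(n+1) + 1)] · 6/10, which tends to 3/5 as n → ∞.
Convergence for |u + 2| · 3/5 < 1, i.e. |u + 2| < 5/3. So R = 5/3.
Check u = -1/3: absolute convergence follows by limit comparison with Σ 1/n³.
At u = -11/3: the series is dominated by a constant times Σ 1/n³, which converges (p = 3 > 1).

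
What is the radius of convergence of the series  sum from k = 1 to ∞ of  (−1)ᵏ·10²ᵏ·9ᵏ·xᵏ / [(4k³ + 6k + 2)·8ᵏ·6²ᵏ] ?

R = 8/25

By the ratio test, |a_{k+1}/a_k| = [(4k³ + 6k + 2)/(4(k+1)³ + 6(k+1) + 2)] · 100·9/(8·36) → 25/8.
Hence the series converges for |x| < 1/(25/8) = 8/25, so the radius of convergence is 8/25.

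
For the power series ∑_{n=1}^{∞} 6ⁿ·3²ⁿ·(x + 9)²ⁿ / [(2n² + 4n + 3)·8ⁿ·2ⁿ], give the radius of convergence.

R = 2√6/9

By the ratio test, |a_{n+1}/a_n| = [(2n² + 4n + 3)/(2(n+1)² + 4(n+1) + 3)] · 6·9/(8·2) → 27/8.
Since the exponent of (x + 9) increases by 2 each term, convergence requires |x + 9|² < 8/27, hence R = 2√6/9.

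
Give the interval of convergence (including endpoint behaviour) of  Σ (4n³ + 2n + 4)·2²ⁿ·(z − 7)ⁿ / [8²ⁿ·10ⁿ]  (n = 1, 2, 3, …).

The ratio of consecutive coefficients is [(4(n+1)³ + 2(n+1) + 4)/(4n³ + 2n + 4)] · 4/(64·10) → 1/160.
Hence the series converges for |z − 7| < 1/(1/160) = 160, so the radius of convergence is 160.
At z = 167: the terms do not tend to 0, so the series diverges.
When z = -153, the terms do not tend to 0, so the series diverges.

(-153, 167)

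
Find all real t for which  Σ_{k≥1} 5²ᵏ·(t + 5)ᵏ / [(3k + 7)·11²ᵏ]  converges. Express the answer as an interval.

[-246/25, -4/25)

Apply the ratio test: |a_{k+1}| / |a_k| = [(3k + 7)/(3(k+1) + 7)] · 25/121, which tends to 25/121 as k → ∞.
Hence the series converges for |t + 5| < 1/(25/121) = 121/25, so the radius of convergence is 121/25.
At t = -4/25: comparison with the harmonic series Σ 1/k shows the series diverges.
When t = -246/25, an alternating series whose terms decrease to 0 in absolute value, so it converges by the Leibniz criterion.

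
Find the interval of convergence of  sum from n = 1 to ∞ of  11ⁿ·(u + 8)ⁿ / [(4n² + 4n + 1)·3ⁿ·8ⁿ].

[-112/11, -64/11]

Ratio test: |a_{n+1}/a_n| = [(4n² + 4n + 1)/(4(n+1)² + 4(n+1) + 1)] · 11/(3·8) → 11/24 as n → ∞.
The series converges when 11/24 · |u + 8| < 1, giving R = 24/11.
When u = -64/11, absolute convergence follows by limit comparison with Σ 1/n².
When u = -112/11, the series is dominated by a constant times Σ 1/n², which converges (p = 2 > 1).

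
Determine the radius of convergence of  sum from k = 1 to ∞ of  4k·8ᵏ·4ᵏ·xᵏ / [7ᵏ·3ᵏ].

R = 21/32

The ratio of consecutive coefficients is [4(k+1)/4k] · 8·4/(7·3) → 32/21.
Hence the series converges for |x| < 1/(32/21) = 21/32, so the radius of convergence is 21/32.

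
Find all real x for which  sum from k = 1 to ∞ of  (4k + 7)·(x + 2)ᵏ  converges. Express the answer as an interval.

Ratio test: |a_{k+1}/a_k| = (4(k+1) + 7)/(4k + 7) → 1 as k → ∞.
So the series converges when |x + 2| < 1 and diverges when |x + 2| > 1; R = 1.
Endpoint x = -1: the terms do not tend to 0, so the series diverges.
When x = -3, the k-th term does not approach 0; divergence by the term test.

(-3, -1)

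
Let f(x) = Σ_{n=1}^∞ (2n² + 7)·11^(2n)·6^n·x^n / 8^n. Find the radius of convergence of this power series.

By the ratio test, |a_{n+1}/a_n| = [(2(n+1)² + 7)/(2n² + 7)] · 121·6/8 → 363/4.
Hence the series converges for |x| < 1/(363/4) = 4/363, so the radius of convergence is 4/363.

R = 4/363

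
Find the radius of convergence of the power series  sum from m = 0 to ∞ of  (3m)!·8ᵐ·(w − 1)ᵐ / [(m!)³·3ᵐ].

The ratio of consecutive coefficients is (3m+1)·(3m+2)·(3m+3)/(m+1)³ · 8/3 → 72.
Thus R = 1/(72) = 1/72.

R = 1/72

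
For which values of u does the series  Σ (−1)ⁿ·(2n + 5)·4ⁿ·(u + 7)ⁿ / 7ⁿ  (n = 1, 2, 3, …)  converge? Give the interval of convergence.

(-35/4, -21/4)

Apply the ratio test: |a_{n+1}| / |a_n| = [(2(n+1) + 5)/(2n + 5)] · 4/7, which tends to 4/7 as n → ∞.
Hence the series converges for |u + 7| < 1/(4/7) = 7/4, so the radius of convergence is 7/4.
Endpoint u = -21/4: the n-th term does not approach 0; divergence by the term test.
At u = -35/4: the n-th term does not approach 0; divergence by the term test.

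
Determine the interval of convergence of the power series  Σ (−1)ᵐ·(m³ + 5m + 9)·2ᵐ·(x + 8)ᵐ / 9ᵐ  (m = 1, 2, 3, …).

(-25/2, -7/2)

Apply the ratio test: |a_{m+1}| / |a_m| = [((m+1)³ + 5(m+1) + 9)/(m³ + 5m + 9)] · 2/9, which tends to 2/9 as m → ∞.
Convergence for |x + 8| · 2/9 < 1, i.e. |x + 8| < 9/2. So R = 9/2.
Endpoint x = -7/2: the terms do not tend to 0, so the series diverges.
At x = -25/2: the terms do not tend to 0, so the series diverges.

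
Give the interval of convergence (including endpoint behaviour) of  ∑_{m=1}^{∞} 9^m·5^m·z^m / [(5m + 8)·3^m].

Ratio test: |a_{m+1}/a_m| = [(5m + 8)/(5(m+1) + 8)] · 9·5/3 → 15 as m → ∞.
Convergence for |z| · 15 < 1, i.e. |z| < 1/15. So R = 1/15.
Endpoint z = 1/15: comparison with the harmonic series Σ 1/m shows the series diverges.
When z = -1/15, the terms alternate in sign and decrease monotonically to 0 in absolute value (size ~ c/m), so the alternating series test gives convergence.

[-1/15, 1/15)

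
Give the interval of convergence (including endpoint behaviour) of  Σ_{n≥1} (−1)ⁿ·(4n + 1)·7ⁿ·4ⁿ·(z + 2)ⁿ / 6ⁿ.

(-31/14, -25/14)

Apply the ratio test: |a_{n+1}| / |a_n| = [(4(n+1) + 1)/(4n + 1)] · 7·4/6, which tends to 14/3 as n → ∞.
The series converges when 14/3 · |z + 2| < 1, giving R = 3/14.
At z = -25/14: the n-th term does not approach 0; divergence by the term test.
Check z = -31/14: the terms have absolute value of order n, which does not tend to 0, so the series diverges by the divergence test.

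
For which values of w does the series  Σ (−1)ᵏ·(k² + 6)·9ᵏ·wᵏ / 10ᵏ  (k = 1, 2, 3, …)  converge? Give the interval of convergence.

(-10/9, 10/9)

Apply the ratio test: |a_{k+1}| / |a_k| = [((k+1)² + 6)/(k² + 6)] · 9/10, which tends to 9/10 as k → ∞.
Convergence for |w| · 9/10 < 1, i.e. |w| < 10/9. So R = 10/9.
Check w = 10/9: the terms do not tend to 0, so the series diverges.
At w = -10/9: the terms have absolute value of order k², which does not tend to 0, so the series diverges by the divergence test.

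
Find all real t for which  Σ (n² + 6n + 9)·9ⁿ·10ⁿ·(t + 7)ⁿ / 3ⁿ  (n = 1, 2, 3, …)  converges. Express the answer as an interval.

(-211/30, -209/30)

Apply the ratio test: |a_{n+1}| / |a_n| = [((n+1)² + 6(n+1) + 9)/(n² + 6n + 9)] · 9·10/3, which tends to 30 as n → ∞.
Hence the series converges for |t + 7| < 1/(30) = 1/30, so the radius of convergence is 1/30.
When t = -209/30, the terms do not tend to 0, so the series diverges.
When t = -211/30, the terms have absolute value of order n², which does not tend to 0, so the series diverges by the divergence test.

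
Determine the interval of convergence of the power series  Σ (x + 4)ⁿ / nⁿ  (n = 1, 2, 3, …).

(−∞, ∞)

Applying the root test, |a_n|^(1/n) = 1/n → 0.
Since the n-th root of |a_n| tends to 0, the series converges for all real x; R = ∞.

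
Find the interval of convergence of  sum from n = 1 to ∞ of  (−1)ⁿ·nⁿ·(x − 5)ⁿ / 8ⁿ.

{5}

Root test: |a_n|^(1/n) = n/8 → ∞.
Since the n-th root of |a_n| is unbounded, the series converges only at x = 5; R = 0.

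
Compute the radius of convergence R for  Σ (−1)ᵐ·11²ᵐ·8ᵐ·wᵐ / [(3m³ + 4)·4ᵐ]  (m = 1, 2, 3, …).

R = 1/242

Ratio test: |a_{m+1}/a_m| = [(3m³ + 4)/(3(m+1)³ + 4)] · 121·8/4 → 242 as m → ∞.
Convergence for |w| · 242 < 1, i.e. |w| < 1/242. So R = 1/242.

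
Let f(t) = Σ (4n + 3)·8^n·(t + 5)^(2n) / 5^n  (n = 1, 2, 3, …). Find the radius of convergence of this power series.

R = √10/4

By the ratio test, |a_{n+1}/a_n| = [(4(n+1) + 3)/(4n + 3)] · 8/5 → 8/5.
Successive powers of (t + 5) differ by 2, so the series converges when |t + 5|² · 8/5 < 1, i.e. |t + 5| < √(5/8). So R = √10/4.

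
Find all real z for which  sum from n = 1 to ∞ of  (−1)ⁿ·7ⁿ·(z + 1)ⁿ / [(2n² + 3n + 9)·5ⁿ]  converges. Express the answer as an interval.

[-12/7, -2/7]

Apply the ratio test: |a_{n+1}| / |a_n| = [(2n² + 3n + 9)/(2(n+1)² + 3(n+1) + 9)] · 7/5, which tends to 7/5 as n → ∞.
Hence the series converges for |z + 1| < 1/(7/5) = 5/7, so the radius of convergence is 5/7.
Endpoint z = -2/7: the terms are on the order of 1/n², so the series converges absolutely by comparison with the p-series (p = 2 > 1).
When z = -12/7, the series is dominated by a constant times Σ 1/n², which converges (p = 2 > 1).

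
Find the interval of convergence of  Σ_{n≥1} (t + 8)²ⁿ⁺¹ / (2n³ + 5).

[-9, -7]

Apply the ratio test: |a_{n+1}| / |a_n| = (2n³ + 5)/(2(n+1)³ + 5), which tends to 1 as n → ∞.
Since the exponent of (t + 8) increases by 2 each term, convergence requires |t + 8|² < 1, hence R = 1.
Endpoint t = -7: the series is dominated by a constant times Σ 1/n³, which converges (p = 3 > 1).
Endpoint t = -9: the terms are on the order of 1/n³, so the series converges absolutely by comparison with the p-series (p = 3 > 1).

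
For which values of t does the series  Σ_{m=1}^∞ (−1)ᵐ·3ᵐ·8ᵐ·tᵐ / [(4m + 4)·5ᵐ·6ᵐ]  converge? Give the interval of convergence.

By the ratio test, |a_{m+1}/a_m| = [(4m + 4)/(4(m+1) + 4)] · 3·8/(5·6) → 4/5.
The series converges when 4/5 · |t| < 1, giving R = 5/4.
Check t = 5/4: the terms alternate in sign and decrease monotonically to 0 in absolute value (size ~ c/m), so the alternating series test gives convergence.
Check t = -5/4: the terms are asymptotic to a nonzero constant times 1/m, so the series diverges by limit comparison with Σ 1/m.

(-5/4, 5/4]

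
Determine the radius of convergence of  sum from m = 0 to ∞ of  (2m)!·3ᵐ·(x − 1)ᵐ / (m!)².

Apply the ratio test: |a_{m+1}| / |a_m| = (2m+1)·(2m+2)/(m+1)² · 3, which tends to 12 as m → ∞.
Hence the series converges for |x − 1| < 1/(12) = 1/12, so the radius of convergence is 1/12.

R = 1/12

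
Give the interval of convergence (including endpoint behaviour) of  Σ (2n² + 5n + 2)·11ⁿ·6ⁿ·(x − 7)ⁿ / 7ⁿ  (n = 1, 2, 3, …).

(455/66, 469/66)

Apply the ratio test: |a_{n+1}| / |a_n| = [(2(n+1)² + 5(n+1) + 2)/(2n² + 5n + 2)] · 11·6/7, which tends to 66/7 as n → ∞.
Hence the series converges for |x − 7| < 1/(66/7) = 7/66, so the radius of convergence is 7/66.
When x = 469/66, the terms do not tend to 0, so the series diverges.
Endpoint x = 455/66: the terms do not tend to 0, so the series diverges.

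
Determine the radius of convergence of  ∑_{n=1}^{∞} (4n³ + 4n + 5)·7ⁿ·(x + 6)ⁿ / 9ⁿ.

The ratio of consecutive coefficients is [(4(n+1)³ + 4(n+1) + 5)/(4n³ + 4n + 5)] · 7/9 → 7/9.
Convergence for |x + 6| · 7/9 < 1, i.e. |x + 6| < 9/7. So R = 9/7.

R = 9/7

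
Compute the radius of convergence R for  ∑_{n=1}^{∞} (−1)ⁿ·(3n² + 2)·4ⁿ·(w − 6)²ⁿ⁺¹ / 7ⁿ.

R = √7/2

Apply the ratio test: |a_{n+1}| / |a_n| = [(3(n+1)² + 2)/(3n² + 2)] · 4/7, which tends to 4/7 as n → ∞.
Since the exponent of (w − 6) increases by 2 each term, convergence requires |w − 6|² < 7/4, hence R = √7/2.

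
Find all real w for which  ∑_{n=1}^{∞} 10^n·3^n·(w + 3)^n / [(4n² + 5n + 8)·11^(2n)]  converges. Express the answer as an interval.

[-211/30, 31/30]

Apply the ratio test: |a_{n+1}| / |a_n| = [(4n² + 5n + 8)/(4(n+1)² + 5(n+1) + 8)] · 10·3/121, which tends to 30/121 as n → ∞.
Convergence for |w + 3| · 30/121 < 1, i.e. |w + 3| < 121/30. So R = 121/30.
Endpoint w = 31/30: absolute convergence follows by limit comparison with Σ 1/n².
Endpoint w = -211/30: the series is dominated by a constant times Σ 1/n², which converges (p = 2 > 1).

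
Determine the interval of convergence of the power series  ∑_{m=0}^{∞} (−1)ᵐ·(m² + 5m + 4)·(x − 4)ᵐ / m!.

Apply the ratio test: |a_{m+1}| / |a_m| = ((m+1)² + 5(m+1) + 4)/(m² + 5m + 4) · 1/(m+1), which tends to 0 as m → ∞.
Since the limit is 0 < 1 for every x, the series converges on all of ℝ and R = ∞.

(−∞, ∞)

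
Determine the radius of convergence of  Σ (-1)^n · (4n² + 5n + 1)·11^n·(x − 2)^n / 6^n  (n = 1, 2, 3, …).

Ratio test: |a_{n+1}/a_n| = [(4(n+1)² + 5(n+1) + 1)/(4n² + 5n + 1)] · 11/6 → 11/6 as n → ∞.
Thus R = 1/(11/6) = 6/11.

R = 6/11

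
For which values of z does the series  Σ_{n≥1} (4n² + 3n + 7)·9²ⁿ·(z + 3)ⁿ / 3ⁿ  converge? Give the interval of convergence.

(-82/27, -80/27)

Apply the ratio test: |a_{n+1}| / |a_n| = [(4(n+1)² + 3(n+1) + 7)/(4n² + 3n + 7)] · 81/3, which tends to 27 as n → ∞.
Hence the series converges for |z + 3| < 1/(27) = 1/27, so the radius of convergence is 1/27.
Endpoint z = -80/27: the terms do not tend to 0, so the series diverges.
When z = -82/27, the terms do not tend to 0, so the series diverges.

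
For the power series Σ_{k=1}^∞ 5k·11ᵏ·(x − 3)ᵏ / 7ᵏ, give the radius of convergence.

R = 7/11

Ratio test: |a_{k+1}/a_k| = [5(k+1)/5k] · 11/7 → 11/7 as k → ∞.
Thus R = 1/(11/7) = 7/11.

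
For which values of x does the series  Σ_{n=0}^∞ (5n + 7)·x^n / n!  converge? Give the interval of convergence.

(−∞, ∞)

Ratio test: |a_{n+1}/a_n| = (5(n+1) + 7)/(5n + 7) · 1/(n+1) → 0 as n → ∞.
The limit is 0, so the series converges for all x; R = ∞.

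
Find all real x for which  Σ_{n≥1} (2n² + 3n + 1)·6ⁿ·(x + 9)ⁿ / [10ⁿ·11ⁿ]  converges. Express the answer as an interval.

Apply the ratio test: |a_{n+1}| / |a_n| = [(2(n+1)² + 3(n+1) + 1)/(2n² + 3n + 1)] · 6/(10·11), which tends to 3/55 as n → ∞.
Hence the series converges for |x + 9| < 1/(3/55) = 55/3, so the radius of convergence is 55/3.
Check x = 28/3: the terms have absolute value of order n², which does not tend to 0, so the series diverges by the divergence test.
At x = -82/3: the terms have absolute value of order n², which does not tend to 0, so the series diverges by the divergence test.

(-82/3, 28/3)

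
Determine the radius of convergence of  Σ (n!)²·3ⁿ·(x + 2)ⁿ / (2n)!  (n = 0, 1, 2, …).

R = 4/3

Ratio test: |a_{n+1}/a_n| = (n+1)²/[(2n+1)·(2n+2)] · 3 → 3/4 as n → ∞.
Hence the series converges for |x + 2| < 1/(3/4) = 4/3, so the radius of convergence is 4/3.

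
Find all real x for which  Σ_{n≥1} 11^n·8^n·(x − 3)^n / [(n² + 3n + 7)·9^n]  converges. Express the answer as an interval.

The ratio of consecutive coefficients is [(n² + 3n + 7)/((n+1)² + 3(n+1) + 7)] · 11·8/9 → 88/9.
Thus R = 1/(88/9) = 9/88.
When x = 273/88, the series is dominated by a constant times Σ 1/n², which converges (p = 2 > 1).
At x = 255/88: the terms are on the order of 1/n², so the series converges absolutely by comparison with the p-series (p = 2 > 1).

[255/88, 273/88]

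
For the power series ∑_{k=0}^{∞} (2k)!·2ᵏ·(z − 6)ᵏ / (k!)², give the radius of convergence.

By the ratio test, |a_{k+1}/a_k| = (2k+1)·(2k+2)/(k+1)² · 2 → 8.
The series converges when 8 · |z − 6| < 1, giving R = 1/8.

R = 1/8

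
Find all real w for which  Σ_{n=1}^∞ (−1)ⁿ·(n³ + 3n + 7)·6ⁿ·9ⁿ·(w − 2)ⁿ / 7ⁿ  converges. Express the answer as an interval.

(101/54, 115/54)

Apply the ratio test: |a_{n+1}| / |a_n| = [((n+1)³ + 3(n+1) + 7)/(n³ + 3n + 7)] · 6·9/7, which tends to 54/7 as n → ∞.
Convergence for |w − 2| · 54/7 < 1, i.e. |w − 2| < 7/54. So R = 7/54.
Endpoint w = 115/54: the terms do not tend to 0, so the series diverges.
Check w = 101/54: the terms have absolute value of order n³, which does not tend to 0, so the series diverges by the divergence test.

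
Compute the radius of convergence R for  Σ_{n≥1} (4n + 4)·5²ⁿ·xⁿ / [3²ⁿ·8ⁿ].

By the ratio test, |a_{n+1}/a_n| = [(4(n+1) + 4)/(4n + 4)] · 25/(9·8) → 25/72.
Convergence for |x| · 25/72 < 1, i.e. |x| < 72/25. So R = 72/25.

R = 72/25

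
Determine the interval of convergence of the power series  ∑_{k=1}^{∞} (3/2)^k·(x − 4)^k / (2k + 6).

[10/3, 14/3)

Apply the ratio test: |a_{k+1}| / |a_k| = [(2k + 6)/(2(k+1) + 6)] · 3/2, which tends to 3/2 as k → ∞.
Convergence for |x − 4| · 3/2 < 1, i.e. |x − 4| < 2/3. So R = 2/3.
At x = 14/3: comparison with the harmonic series Σ 1/k shows the series diverges.
Check x = 10/3: convergence follows from the alternating series test (terms decrease monotonically to 0).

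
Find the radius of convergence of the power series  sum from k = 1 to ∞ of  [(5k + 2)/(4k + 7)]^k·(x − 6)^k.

By the Cauchy root test, |a_k|^(1/k) = (5k + 2)/(4k + 7) → 5/4.
Hence the series converges for |x − 6| < 1/(5/4) = 4/5, so the radius of convergence is 4/5.

R = 4/5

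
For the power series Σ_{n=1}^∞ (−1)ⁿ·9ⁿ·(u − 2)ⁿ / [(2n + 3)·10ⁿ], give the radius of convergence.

R = 10/9

Apply the ratio test: |a_{n+1}| / |a_n| = [(2n + 3)/(2(n+1) + 3)] · 9/10, which tends to 9/10 as n → ∞.
Thus R = 1/(9/10) = 10/9.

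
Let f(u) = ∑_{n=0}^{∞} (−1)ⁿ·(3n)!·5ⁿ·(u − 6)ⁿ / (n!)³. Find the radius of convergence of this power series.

R = 1/135

Apply the ratio test: |a_{n+1}| / |a_n| = (3n+1)·(3n+2)·(3n+3)/(n+1)³ · 5, which tends to 135 as n → ∞.
Thus R = 1/(135) = 1/135.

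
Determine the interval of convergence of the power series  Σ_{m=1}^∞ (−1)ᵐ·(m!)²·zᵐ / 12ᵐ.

{0}

Ratio test: |a_{m+1}/a_m| = (m+1)² · 1/12 → ∞ as m → ∞.
Since the ratio → ∞, the series diverges for every z ≠ 0, and R = 0.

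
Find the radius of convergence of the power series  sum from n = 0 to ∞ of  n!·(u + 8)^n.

R = 0

By the ratio test, |a_{n+1}/a_n| = (n+1) → ∞.
The ratio grows without bound, so the series diverges whenever (u + 8) ≠ 0; it converges only at u = -8. R = 0.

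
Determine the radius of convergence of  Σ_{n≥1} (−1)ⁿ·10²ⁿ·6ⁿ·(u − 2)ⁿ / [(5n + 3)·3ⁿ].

By the ratio test, |a_{n+1}/a_n| = [(5n + 3)/(5(n+1) + 3)] · 100·6/3 → 200.
Hence the series converges for |u − 2| < 1/(200) = 1/200, so the radius of convergence is 1/200.

R = 1/200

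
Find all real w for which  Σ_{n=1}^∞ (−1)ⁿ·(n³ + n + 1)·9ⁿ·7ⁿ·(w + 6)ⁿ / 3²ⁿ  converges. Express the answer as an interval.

Apply the ratio test: |a_{n+1}| / |a_n| = [((n+1)³ + (n+1) + 1)/(n³ + n + 1)] · 9·7/9, which tends to 7 as n → ∞.
Thus R = 1/(7) = 1/7.
When w = -41/7, the terms have absolute value of order n³, which does not tend to 0, so the series diverges by the divergence test.
Check w = -43/7: the terms do not tend to 0, so the series diverges.

(-43/7, -41/7)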